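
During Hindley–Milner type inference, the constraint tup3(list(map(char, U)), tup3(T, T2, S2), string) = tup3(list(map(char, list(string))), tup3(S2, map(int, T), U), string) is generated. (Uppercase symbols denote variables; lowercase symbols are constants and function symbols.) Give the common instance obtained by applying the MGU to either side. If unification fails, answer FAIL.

Decompose tup3/3: list(map(char, U)) = list(map(char, list(string))),  tup3(T, T2, S2) = tup3(S2, map(int, T), U),  string = string.
Decompose list/1: map(char, U) = map(char, list(string)).
Decompose map/2: char = char,  U = list(string).
Delete trivial equation char = char.
Bind U := list(string); substituting into the one remaining equation that mentions U gives: tup3(T, T2, S2) = tup3(S2, map(int, T), list(string)).
Decompose tup3/3: T = S2,  T2 = map(int, T),  S2 = list(string).
Bind T := S2; substituting into the one remaining equation that mentions T gives: T2 = map(int, S2).
Bind T2 := map(int, S2); no other remaining equation mentions T2.
Bind S2 := list(string); no other remaining equation mentions S2. Substituting into the earlier bindings gives T := list(string), T2 := map(int, list(string)).
Delete trivial equation string = string.
Applying the MGU to either side gives tup3(list(map(char, list(string))), tup3(list(string), map(int, list(string)), list(string)), string).

tup3(list(map(char, list(string))), tup3(list(string), map(int, list(string)), list(string)), string)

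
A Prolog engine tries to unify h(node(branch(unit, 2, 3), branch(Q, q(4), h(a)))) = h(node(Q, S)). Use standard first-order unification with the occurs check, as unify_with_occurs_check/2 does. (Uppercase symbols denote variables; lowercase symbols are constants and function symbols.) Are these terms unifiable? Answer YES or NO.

Decompose h/1: node(branch(unit, 2, 3), branch(Q, q(4), h(a))) = node(Q, S).
Decompose node/2: branch(unit, 2, 3) = Q,  branch(Q, q(4), h(a)) = S.
Bind Q := branch(unit, 2, 3); substituting into the remaining equation gives: branch(branch(unit, 2, 3), q(4), h(a)) = S.
Bind S := branch(branch(unit, 2, 3), q(4), h(a)).
No equations remain and no clash or occurs-check failure arose, so a unifier exists.

YES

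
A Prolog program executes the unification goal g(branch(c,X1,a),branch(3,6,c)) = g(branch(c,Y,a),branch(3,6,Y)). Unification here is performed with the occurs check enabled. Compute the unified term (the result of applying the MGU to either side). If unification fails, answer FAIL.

g(branch(c,c,a),branch(3,6,c))

Decompose g/2: branch(c,X1,a) = branch(c,Y,a),  branch(3,6,c) = branch(3,6,Y).
Decompose branch/3: c = c,  X1 = Y,  a = a.
Delete trivial equation c = c.
Bind X1 := Y; no other remaining equation mentions X1.
Delete trivial equation a = a.
Decompose branch/3: 3 = 3,  6 = 6,  c = Y.
Delete trivial equation 3 = 3.
Delete trivial equation 6 = 6.
Bind Y := c. Substituting into the earlier binding gives X1 := c.
Applying the MGU to either side gives g(branch(c,c,a),branch(3,6,c)).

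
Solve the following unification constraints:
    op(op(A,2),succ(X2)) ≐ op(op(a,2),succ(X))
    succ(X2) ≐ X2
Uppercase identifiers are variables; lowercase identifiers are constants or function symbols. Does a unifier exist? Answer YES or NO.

NO

Decompose op/2: op(A,2) ≐ op(a,2),  succ(X2) ≐ succ(X).
Decompose op/2: A ≐ a,  2 ≐ 2.
Bind A := a; no other remaining equation mentions A.
Delete trivial equation 2 ≐ 2.
Decompose succ/1: X2 ≐ X.
Bind X2 := X; substituting into the remaining equation gives: succ(X) ≐ X.
Occurs check fails: X occurs in succ(X); the equation X ≐ succ(X) has no finite solution.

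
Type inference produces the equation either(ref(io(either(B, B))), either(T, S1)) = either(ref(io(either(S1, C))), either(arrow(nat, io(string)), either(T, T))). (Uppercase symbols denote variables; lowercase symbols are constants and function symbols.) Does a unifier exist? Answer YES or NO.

YES

Decompose either/2: ref(io(either(B, B))) = ref(io(either(S1, C))),  either(T, S1) = either(arrow(nat, io(string)), either(T, T)).
Decompose ref/1: io(either(B, B)) = io(either(S1, C)).
Decompose io/1: either(B, B) = either(S1, C).
Decompose either/2: B = S1,  B = C.
Bind B := S1; substituting into the one remaining equation that mentions B gives: S1 = C.
Bind S1 := C; substituting into the remaining equation gives: either(T, C) = either(arrow(nat, io(string)), either(T, T)). Substituting into the earlier binding gives B := C.
Decompose either/2: T = arrow(nat, io(string)),  C = either(T, T).
Bind T := arrow(nat, io(string)); substituting into the remaining equation gives: C = either(arrow(nat, io(string)), arrow(nat, io(string))).
Bind C := either(arrow(nat, io(string)), arrow(nat, io(string))). Substituting into the earlier bindings gives B := either(arrow(nat, io(string)), arrow(nat, io(string))), S1 := either(arrow(nat, io(string)), arrow(nat, io(string))).
No equations remain and no clash or occurs-check failure arose, so a unifier exists.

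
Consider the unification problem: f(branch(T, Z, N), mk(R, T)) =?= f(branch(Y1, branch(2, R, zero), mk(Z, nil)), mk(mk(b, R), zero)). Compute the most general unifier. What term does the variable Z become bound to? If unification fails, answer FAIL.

Decompose f/2: branch(T, Z, N) =?= branch(Y1, branch(2, R, zero), mk(Z, nil)),  mk(R, T) =?= mk(mk(b, R), zero).
Decompose branch/3: T =?= Y1,  Z =?= branch(2, R, zero),  N =?= mk(Z, nil).
Bind T := Y1; substituting into the one remaining equation that mentions T gives: mk(R, Y1) =?= mk(mk(b, R), zero).
Bind Z := branch(2, R, zero); substituting into the one remaining equation that mentions Z gives: N =?= mk(branch(2, R, zero), nil).
Bind N := mk(branch(2, R, zero), nil); no other remaining equation mentions N.
Decompose mk/2: R =?= mk(b, R),  Y1 =?= zero.
Occurs check fails: R occurs in mk(b, R); the equation R =?= mk(b, R) has no finite solution.

FAIL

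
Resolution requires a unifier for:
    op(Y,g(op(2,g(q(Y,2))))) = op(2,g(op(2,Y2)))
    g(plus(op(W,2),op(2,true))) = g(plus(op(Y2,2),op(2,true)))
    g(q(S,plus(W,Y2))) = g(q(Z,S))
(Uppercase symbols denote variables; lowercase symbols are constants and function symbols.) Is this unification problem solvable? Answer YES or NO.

YES

Decompose op/2: Y = 2,  g(op(2,g(q(Y,2)))) = g(op(2,Y2)).
Bind Y := 2; substituting into the one remaining equation that mentions Y gives: g(op(2,g(q(2,2)))) = g(op(2,Y2)).
Decompose g/1: op(2,g(q(2,2))) = op(2,Y2).
Decompose op/2: 2 = 2,  g(q(2,2)) = Y2.
Delete trivial equation 2 = 2.
Bind Y2 := g(q(2,2)); substituting into the remaining equations gives: g(plus(op(W,2),op(2,true))) = g(plus(op(g(q(2,2)),2),op(2,true))),  g(q(S,plus(W,g(q(2,2))))) = g(q(Z,S)).
Decompose g/1: plus(op(W,2),op(2,true)) = plus(op(g(q(2,2)),2),op(2,true)).
Decompose plus/2: op(W,2) = op(g(q(2,2)),2),  op(2,true) = op(2,true).
Decompose op/2: W = g(q(2,2)),  2 = 2.
Bind W := g(q(2,2)); substituting into the one remaining equation that mentions W gives: g(q(S,plus(g(q(2,2)),g(q(2,2))))) = g(q(Z,S)).
Delete trivial equation 2 = 2.
Delete trivial equation op(2,true) = op(2,true).
Decompose g/1: q(S,plus(g(q(2,2)),g(q(2,2)))) = q(Z,S).
Decompose q/2: S = Z,  plus(g(q(2,2)),g(q(2,2))) = S.
Bind S := Z; substituting into the remaining equation gives: plus(g(q(2,2)),g(q(2,2))) = Z.
Bind Z := plus(g(q(2,2)),g(q(2,2))). Substituting into the earlier binding gives S := plus(g(q(2,2)),g(q(2,2))).
No equations remain and no clash or occurs-check failure arose, so a unifier exists.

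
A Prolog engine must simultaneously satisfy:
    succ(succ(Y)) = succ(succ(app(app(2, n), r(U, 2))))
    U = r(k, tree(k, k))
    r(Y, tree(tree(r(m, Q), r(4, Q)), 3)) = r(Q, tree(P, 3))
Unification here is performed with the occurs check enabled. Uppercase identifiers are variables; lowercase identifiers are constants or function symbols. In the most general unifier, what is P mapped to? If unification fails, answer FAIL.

Decompose succ/1: succ(Y) = succ(app(app(2, n), r(U, 2))).
Decompose succ/1: Y = app(app(2, n), r(U, 2)).
Bind Y := app(app(2, n), r(U, 2)); substituting into the one remaining equation that mentions Y gives: r(app(app(2, n), r(U, 2)), tree(tree(r(m, Q), r(4, Q)), 3)) = r(Q, tree(P, 3)).
Bind U := r(k, tree(k, k)); substituting into the remaining equation gives: r(app(app(2, n), r(r(k, tree(k, k)), 2)), tree(tree(r(m, Q), r(4, Q)), 3)) = r(Q, tree(P, 3)). Substituting into the earlier binding gives Y := app(app(2, n), r(r(k, tree(k, k)), 2)).
Decompose r/2: app(app(2, n), r(r(k, tree(k, k)), 2)) = Q,  tree(tree(r(m, Q), r(4, Q)), 3) = tree(P, 3).
Bind Q := app(app(2, n), r(r(k, tree(k, k)), 2)); substituting into the remaining equation gives: tree(tree(r(m, app(app(2, n), r(r(k, tree(k, k)), 2))), r(4, app(app(2, n), r(r(k, tree(k, k)), 2)))), 3) = tree(P, 3).
Decompose tree/2: tree(r(m, app(app(2, n), r(r(k, tree(k, k)), 2))), r(4, app(app(2, n), r(r(k, tree(k, k)), 2)))) = P,  3 = 3.
Bind P := tree(r(m, app(app(2, n), r(r(k, tree(k, k)), 2))), r(4, app(app(2, n), r(r(k, tree(k, k)), 2)))); no other remaining equation mentions P.
Delete trivial equation 3 = 3.
MGU = { Y = app(app(2, n), r(r(k, tree(k, k)), 2)), U = r(k, tree(k, k)), Q = app(app(2, n), r(r(k, tree(k, k)), 2)), P = tree(r(m, app(app(2, n), r(r(k, tree(k, k)), 2))), r(4, app(app(2, n), r(r(k, tree(k, k)), 2)))) }, so P = tree(r(m, app(app(2, n), r(r(k, tree(k, k)), 2))), r(4, app(app(2, n), r(r(k, tree(k, k)), 2)))).

tree(r(m, app(app(2, n), r(r(k, tree(k, k)), 2))), r(4, app(app(2, n), r(r(k, tree(k, k)), 2))))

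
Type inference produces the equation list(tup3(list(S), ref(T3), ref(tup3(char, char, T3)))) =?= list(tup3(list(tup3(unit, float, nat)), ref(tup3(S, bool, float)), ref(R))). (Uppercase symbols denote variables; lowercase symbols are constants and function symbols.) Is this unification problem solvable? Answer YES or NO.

YES

Decompose list/1: tup3(list(S), ref(T3), ref(tup3(char, char, T3))) =?= tup3(list(tup3(unit, float, nat)), ref(tup3(S, bool, float)), ref(R)).
Decompose tup3/3: list(S) =?= list(tup3(unit, float, nat)),  ref(T3) =?= ref(tup3(S, bool, float)),  ref(tup3(char, char, T3)) =?= ref(R).
Decompose list/1: S =?= tup3(unit, float, nat).
Bind S := tup3(unit, float, nat); substituting into the one remaining equation that mentions S gives: ref(T3) =?= ref(tup3(tup3(unit, float, nat), bool, float)).
Decompose ref/1: T3 =?= tup3(tup3(unit, float, nat), bool, float).
Bind T3 := tup3(tup3(unit, float, nat), bool, float); substituting into the remaining equation gives: ref(tup3(char, char, tup3(tup3(unit, float, nat), bool, float))) =?= ref(R).
Decompose ref/1: tup3(char, char, tup3(tup3(unit, float, nat), bool, float)) =?= R.
Bind R := tup3(char, char, tup3(tup3(unit, float, nat), bool, float)).
No equations remain and no clash or occurs-check failure arose, so a unifier exists.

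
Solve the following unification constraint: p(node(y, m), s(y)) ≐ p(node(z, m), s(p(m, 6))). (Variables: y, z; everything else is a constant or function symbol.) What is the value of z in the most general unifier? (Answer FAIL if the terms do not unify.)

p(m, 6)

Decompose p/2: node(y, m) ≐ node(z, m),  s(y) ≐ s(p(m, 6)).
Decompose node/2: y ≐ z,  m ≐ m.
Bind y := z; substituting into the one remaining equation that mentions y gives: s(z) ≐ s(p(m, 6)).
Delete trivial equation m ≐ m.
Decompose s/1: z ≐ p(m, 6).
Bind z := p(m, 6). Substituting into the earlier binding gives y := p(m, 6).
MGU = { y := p(m, 6), z := p(m, 6) }, so z := p(m, 6).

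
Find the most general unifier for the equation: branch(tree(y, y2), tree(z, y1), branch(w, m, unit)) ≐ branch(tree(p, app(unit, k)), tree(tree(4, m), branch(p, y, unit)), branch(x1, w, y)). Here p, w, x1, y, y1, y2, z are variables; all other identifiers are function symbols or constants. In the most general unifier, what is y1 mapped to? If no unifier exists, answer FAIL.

Decompose branch/3: tree(y, y2) ≐ tree(p, app(unit, k)),  tree(z, y1) ≐ tree(tree(4, m), branch(p, y, unit)),  branch(w, m, unit) ≐ branch(x1, w, y).
Decompose tree/2: y ≐ p,  y2 ≐ app(unit, k).
Bind y := p; substituting into the 2 remaining equations that mention y gives: tree(z, y1) ≐ tree(tree(4, m), branch(p, p, unit)),  branch(w, m, unit) ≐ branch(x1, w, p).
Bind y2 := app(unit, k); no other remaining equation mentions y2.
Decompose tree/2: z ≐ tree(4, m),  y1 ≐ branch(p, p, unit).
Bind z := tree(4, m); no other remaining equation mentions z.
Bind y1 := branch(p, p, unit); no other remaining equation mentions y1.
Decompose branch/3: w ≐ x1,  m ≐ w,  unit ≐ p.
Bind w := x1; substituting into the one remaining equation that mentions w gives: m ≐ x1.
Bind x1 := m; no other remaining equation mentions x1. Substituting into the earlier binding gives w := m.
Bind p := unit. Substituting into the earlier bindings gives y := unit, y1 := branch(unit, unit, unit).
MGU = { y := unit, y2 := app(unit, k), z := tree(4, m), y1 := branch(unit, unit, unit), w := m, x1 := m, p := unit }, so y1 := branch(unit, unit, unit).

branch(unit, unit, unit)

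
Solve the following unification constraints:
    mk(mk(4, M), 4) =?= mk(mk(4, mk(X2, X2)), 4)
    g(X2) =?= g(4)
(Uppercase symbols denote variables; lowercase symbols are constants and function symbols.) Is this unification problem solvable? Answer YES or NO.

YES

Decompose mk/2: mk(4, M) =?= mk(4, mk(X2, X2)),  4 =?= 4.
Decompose mk/2: 4 =?= 4,  M =?= mk(X2, X2).
Delete trivial equation 4 =?= 4.
Bind M := mk(X2, X2); no other remaining equation mentions M.
Delete trivial equation 4 =?= 4.
Decompose g/1: X2 =?= 4.
Bind X2 := 4. Substituting into the earlier binding gives M := mk(4, 4).
No equations remain and no clash or occurs-check failure arose, so a unifier exists.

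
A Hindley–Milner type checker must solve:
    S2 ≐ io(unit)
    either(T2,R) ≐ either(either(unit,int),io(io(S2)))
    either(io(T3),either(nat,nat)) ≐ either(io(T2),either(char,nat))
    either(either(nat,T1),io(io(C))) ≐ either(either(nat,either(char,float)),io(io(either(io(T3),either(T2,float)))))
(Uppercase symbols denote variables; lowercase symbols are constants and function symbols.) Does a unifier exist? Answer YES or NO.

NO

Bind S2 := io(unit); substituting into the one remaining equation that mentions S2 gives: either(T2,R) ≐ either(either(unit,int),io(io(io(unit)))).
Decompose either/2: T2 ≐ either(unit,int),  R ≐ io(io(io(unit))).
Bind T2 := either(unit,int); substituting into the 2 remaining equations that mention T2 gives: either(io(T3),either(nat,nat)) ≐ either(io(either(unit,int)),either(char,nat)),  either(either(nat,T1),io(io(C))) ≐ either(either(nat,either(char,float)),io(io(either(io(T3),either(either(unit,int),float))))).
Bind R := io(io(io(unit))); no other remaining equation mentions R.
Decompose either/2: io(T3) ≐ io(either(unit,int)),  either(nat,nat) ≐ either(char,nat).
Decompose io/1: T3 ≐ either(unit,int).
Bind T3 := either(unit,int); substituting into the one remaining equation that mentions T3 gives: either(either(nat,T1),io(io(C))) ≐ either(either(nat,either(char,float)),io(io(either(io(either(unit,int)),either(either(unit,int),float))))).
Decompose either/2: nat ≐ char,  nat ≐ nat.
Clash: constants nat and char differ; no unifier exists.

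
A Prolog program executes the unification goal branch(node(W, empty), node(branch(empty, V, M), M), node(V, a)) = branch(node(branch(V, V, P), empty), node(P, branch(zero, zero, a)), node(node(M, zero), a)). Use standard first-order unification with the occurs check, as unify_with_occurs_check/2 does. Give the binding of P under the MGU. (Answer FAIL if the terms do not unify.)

branch(empty, node(branch(zero, zero, a), zero), branch(zero, zero, a))

Decompose branch/3: node(W, empty) = node(branch(V, V, P), empty),  node(branch(empty, V, M), M) = node(P, branch(zero, zero, a)),  node(V, a) = node(node(M, zero), a).
Decompose node/2: W = branch(V, V, P),  empty = empty.
Bind W := branch(V, V, P); no other remaining equation mentions W.
Delete trivial equation empty = empty.
Decompose node/2: branch(empty, V, M) = P,  M = branch(zero, zero, a).
Bind P := branch(empty, V, M); no other remaining equation mentions P. Substituting into the earlier binding gives W := branch(V, V, branch(empty, V, M)).
Bind M := branch(zero, zero, a); substituting into the remaining equation gives: node(V, a) = node(node(branch(zero, zero, a), zero), a). Substituting into the earlier bindings gives W := branch(V, V, branch(empty, V, branch(zero, zero, a))), P := branch(empty, V, branch(zero, zero, a)).
Decompose node/2: V = node(branch(zero, zero, a), zero),  a = a.
Bind V := node(branch(zero, zero, a), zero); no other remaining equation mentions V. Substituting into the earlier bindings gives W := branch(node(branch(zero, zero, a), zero), node(branch(zero, zero, a), zero), branch(empty, node(branch(zero, zero, a), zero), branch(zero, zero, a))), P := branch(empty, node(branch(zero, zero, a), zero), branch(zero, zero, a)).
Delete trivial equation a = a.
MGU = { W = branch(node(branch(zero, zero, a), zero), node(branch(zero, zero, a), zero), branch(empty, node(branch(zero, zero, a), zero), branch(zero, zero, a))), P = branch(empty, node(branch(zero, zero, a), zero), branch(zero, zero, a)), M = branch(zero, zero, a), V = node(branch(zero, zero, a), zero) }, so P = branch(empty, node(branch(zero, zero, a), zero), branch(zero, zero, a)).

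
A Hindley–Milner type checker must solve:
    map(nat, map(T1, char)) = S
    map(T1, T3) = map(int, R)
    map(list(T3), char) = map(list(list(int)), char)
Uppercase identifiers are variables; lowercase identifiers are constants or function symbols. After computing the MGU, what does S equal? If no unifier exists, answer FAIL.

Bind S := map(nat, map(T1, char)); no other remaining equation mentions S.
Decompose map/2: T1 = int,  T3 = R.
Bind T1 := int; no other remaining equation mentions T1. Substituting into the earlier binding gives S := map(nat, map(int, char)).
Bind T3 := R; substituting into the remaining equation gives: map(list(R), char) = map(list(list(int)), char).
Decompose map/2: list(R) = list(list(int)),  char = char.
Decompose list/1: R = list(int).
Bind R := list(int); no other remaining equation mentions R. Substituting into the earlier binding gives T3 := list(int).
Delete trivial equation char = char.
MGU = { S ↦ map(nat, map(int, char)), T1 ↦ int, T3 ↦ list(int), R ↦ list(int) }, so S ↦ map(nat, map(int, char)).

map(nat, map(int, char))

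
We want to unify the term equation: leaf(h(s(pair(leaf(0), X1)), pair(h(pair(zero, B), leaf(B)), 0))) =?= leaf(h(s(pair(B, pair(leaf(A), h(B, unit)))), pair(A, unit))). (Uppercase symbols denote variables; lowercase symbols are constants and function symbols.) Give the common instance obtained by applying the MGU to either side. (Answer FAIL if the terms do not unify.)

Decompose leaf/1: h(s(pair(leaf(0), X1)), pair(h(pair(zero, B), leaf(B)), 0)) =?= h(s(pair(B, pair(leaf(A), h(B, unit)))), pair(A, unit)).
Decompose h/2: s(pair(leaf(0), X1)) =?= s(pair(B, pair(leaf(A), h(B, unit)))),  pair(h(pair(zero, B), leaf(B)), 0) =?= pair(A, unit).
Decompose s/1: pair(leaf(0), X1) =?= pair(B, pair(leaf(A), h(B, unit))).
Decompose pair/2: leaf(0) =?= B,  X1 =?= pair(leaf(A), h(B, unit)).
Bind B := leaf(0); substituting into the remaining equations gives: X1 =?= pair(leaf(A), h(leaf(0), unit)),  pair(h(pair(zero, leaf(0)), leaf(leaf(0))), 0) =?= pair(A, unit).
Bind X1 := pair(leaf(A), h(leaf(0), unit)); no other remaining equation mentions X1.
Decompose pair/2: h(pair(zero, leaf(0)), leaf(leaf(0))) =?= A,  0 =?= unit.
Bind A := h(pair(zero, leaf(0)), leaf(leaf(0))); no other remaining equation mentions A. Substituting into the earlier binding gives X1 := pair(leaf(h(pair(zero, leaf(0)), leaf(leaf(0)))), h(leaf(0), unit)).
Clash: constants 0 and unit differ; no unifier exists.

FAIL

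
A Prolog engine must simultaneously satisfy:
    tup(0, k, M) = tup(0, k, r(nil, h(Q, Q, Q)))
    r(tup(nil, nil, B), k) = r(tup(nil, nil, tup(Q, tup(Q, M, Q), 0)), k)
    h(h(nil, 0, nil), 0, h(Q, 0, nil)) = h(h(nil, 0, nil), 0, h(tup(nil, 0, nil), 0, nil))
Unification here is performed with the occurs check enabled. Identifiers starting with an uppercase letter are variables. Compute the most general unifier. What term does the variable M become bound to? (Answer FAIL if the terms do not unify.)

r(nil, h(tup(nil, 0, nil), tup(nil, 0, nil), tup(nil, 0, nil)))

Decompose tup/3: 0 = 0,  k = k,  M = r(nil, h(Q, Q, Q)).
Delete trivial equation 0 = 0.
Delete trivial equation k = k.
Bind M := r(nil, h(Q, Q, Q)); substituting into the one remaining equation that mentions M gives: r(tup(nil, nil, B), k) = r(tup(nil, nil, tup(Q, tup(Q, r(nil, h(Q, Q, Q)), Q), 0)), k).
Decompose r/2: tup(nil, nil, B) = tup(nil, nil, tup(Q, tup(Q, r(nil, h(Q, Q, Q)), Q), 0)),  k = k.
Decompose tup/3: nil = nil,  nil = nil,  B = tup(Q, tup(Q, r(nil, h(Q, Q, Q)), Q), 0).
Delete trivial equation nil = nil.
Delete trivial equation nil = nil.
Bind B := tup(Q, tup(Q, r(nil, h(Q, Q, Q)), Q), 0); no other remaining equation mentions B.
Delete trivial equation k = k.
Decompose h/3: h(nil, 0, nil) = h(nil, 0, nil),  0 = 0,  h(Q, 0, nil) = h(tup(nil, 0, nil), 0, nil).
Delete trivial equation h(nil, 0, nil) = h(nil, 0, nil).
Delete trivial equation 0 = 0.
Decompose h/3: Q = tup(nil, 0, nil),  0 = 0,  nil = nil.
Bind Q := tup(nil, 0, nil); no other remaining equation mentions Q. Substituting into the earlier bindings gives M := r(nil, h(tup(nil, 0, nil), tup(nil, 0, nil), tup(nil, 0, nil))), B := tup(tup(nil, 0, nil), tup(tup(nil, 0, nil), r(nil, h(tup(nil, 0, nil), tup(nil, 0, nil), tup(nil, 0, nil))), tup(nil, 0, nil)), 0).
Delete trivial equation 0 = 0.
Delete trivial equation nil = nil.
MGU = { M ↦ r(nil, h(tup(nil, 0, nil), tup(nil, 0, nil), tup(nil, 0, nil))), B ↦ tup(tup(nil, 0, nil), tup(tup(nil, 0, nil), r(nil, h(tup(nil, 0, nil), tup(nil, 0, nil), tup(nil, 0, nil))), tup(nil, 0, nil)), 0), Q ↦ tup(nil, 0, nil) }, so M ↦ r(nil, h(tup(nil, 0, nil), tup(nil, 0, nil), tup(nil, 0, nil))).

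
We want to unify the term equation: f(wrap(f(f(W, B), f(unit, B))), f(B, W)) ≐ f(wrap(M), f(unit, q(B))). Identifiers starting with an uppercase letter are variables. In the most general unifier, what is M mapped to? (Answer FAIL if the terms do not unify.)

f(f(q(unit), unit), f(unit, unit))

Decompose f/2: wrap(f(f(W, B), f(unit, B))) ≐ wrap(M),  f(B, W) ≐ f(unit, q(B)).
Decompose wrap/1: f(f(W, B), f(unit, B)) ≐ M.
Bind M := f(f(W, B), f(unit, B)); no other remaining equation mentions M.
Decompose f/2: B ≐ unit,  W ≐ q(B).
Bind B := unit; substituting into the remaining equation gives: W ≐ q(unit). Substituting into the earlier binding gives M := f(f(W, unit), f(unit, unit)).
Bind W := q(unit). Substituting into the earlier binding gives M := f(f(q(unit), unit), f(unit, unit)).
MGU = { M ↦ f(f(q(unit), unit), f(unit, unit)), B ↦ unit, W ↦ q(unit) }, so M ↦ f(f(q(unit), unit), f(unit, unit)).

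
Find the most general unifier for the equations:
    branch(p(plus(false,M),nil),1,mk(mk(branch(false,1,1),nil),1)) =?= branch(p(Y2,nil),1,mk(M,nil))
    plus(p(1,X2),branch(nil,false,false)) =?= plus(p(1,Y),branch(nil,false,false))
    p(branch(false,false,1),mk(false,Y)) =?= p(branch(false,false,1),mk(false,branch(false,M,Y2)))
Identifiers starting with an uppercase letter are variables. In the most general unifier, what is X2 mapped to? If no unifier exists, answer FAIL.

FAIL

Decompose branch/3: p(plus(false,M),nil) =?= p(Y2,nil),  1 =?= 1,  mk(mk(branch(false,1,1),nil),1) =?= mk(M,nil).
Decompose p/2: plus(false,M) =?= Y2,  nil =?= nil.
Bind Y2 := plus(false,M); substituting into the one remaining equation that mentions Y2 gives: p(branch(false,false,1),mk(false,Y)) =?= p(branch(false,false,1),mk(false,branch(false,M,plus(false,M)))).
Delete trivial equation nil =?= nil.
Delete trivial equation 1 =?= 1.
Decompose mk/2: mk(branch(false,1,1),nil) =?= M,  1 =?= nil.
Bind M := mk(branch(false,1,1),nil); substituting into the one remaining equation that mentions M gives: p(branch(false,false,1),mk(false,Y)) =?= p(branch(false,false,1),mk(false,branch(false,mk(branch(false,1,1),nil),plus(false,mk(branch(false,1,1),nil))))). Substituting into the earlier binding gives Y2 := plus(false,mk(branch(false,1,1),nil)).
Clash: constants 1 and nil differ; no unifier exists.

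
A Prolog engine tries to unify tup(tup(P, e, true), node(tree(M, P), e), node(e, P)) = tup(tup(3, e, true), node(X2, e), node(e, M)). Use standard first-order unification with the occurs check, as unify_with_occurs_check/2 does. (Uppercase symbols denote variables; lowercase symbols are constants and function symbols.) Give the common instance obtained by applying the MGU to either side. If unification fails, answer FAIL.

Decompose tup/3: tup(P, e, true) = tup(3, e, true),  node(tree(M, P), e) = node(X2, e),  node(e, P) = node(e, M).
Decompose tup/3: P = 3,  e = e,  true = true.
Bind P := 3; substituting into the 2 remaining equations that mention P gives: node(tree(M, 3), e) = node(X2, e),  node(e, 3) = node(e, M).
Delete trivial equation e = e.
Delete trivial equation true = true.
Decompose node/2: tree(M, 3) = X2,  e = e.
Bind X2 := tree(M, 3); no other remaining equation mentions X2.
Delete trivial equation e = e.
Decompose node/2: e = e,  3 = M.
Delete trivial equation e = e.
Bind M := 3. Substituting into the earlier binding gives X2 := tree(3, 3).
Applying the MGU to either side gives tup(tup(3, e, true), node(tree(3, 3), e), node(e, 3)).

tup(tup(3, e, true), node(tree(3, 3), e), node(e, 3))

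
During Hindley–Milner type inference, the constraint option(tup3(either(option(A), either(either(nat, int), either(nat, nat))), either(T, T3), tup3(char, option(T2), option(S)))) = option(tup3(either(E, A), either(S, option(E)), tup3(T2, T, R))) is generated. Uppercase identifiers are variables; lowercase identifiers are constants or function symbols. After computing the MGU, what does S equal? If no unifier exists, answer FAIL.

Decompose option/1: tup3(either(option(A), either(either(nat, int), either(nat, nat))), either(T, T3), tup3(char, option(T2), option(S))) = tup3(either(E, A), either(S, option(E)), tup3(T2, T, R)).
Decompose tup3/3: either(option(A), either(either(nat, int), either(nat, nat))) = either(E, A),  either(T, T3) = either(S, option(E)),  tup3(char, option(T2), option(S)) = tup3(T2, T, R).
Decompose either/2: option(A) = E,  either(either(nat, int), either(nat, nat)) = A.
Bind E := option(A); substituting into the one remaining equation that mentions E gives: either(T, T3) = either(S, option(option(A))).
Bind A := either(either(nat, int), either(nat, nat)); substituting into the one remaining equation that mentions A gives: either(T, T3) = either(S, option(option(either(either(nat, int), either(nat, nat))))). Substituting into the earlier binding gives E := option(either(either(nat, int), either(nat, nat))).
Decompose either/2: T = S,  T3 = option(option(either(either(nat, int), either(nat, nat)))).
Bind T := S; substituting into the one remaining equation that mentions T gives: tup3(char, option(T2), option(S)) = tup3(T2, S, R).
Bind T3 := option(option(either(either(nat, int), either(nat, nat)))); no other remaining equation mentions T3.
Decompose tup3/3: char = T2,  option(T2) = S,  option(S) = R.
Bind T2 := char; substituting into the one remaining equation that mentions T2 gives: option(char) = S.
Bind S := option(char); substituting into the remaining equation gives: option(option(char)) = R. Substituting into the earlier binding gives T := option(char).
Bind R := option(option(char)).
MGU = { E := option(either(either(nat, int), either(nat, nat))), A := either(either(nat, int), either(nat, nat)), T := option(char), T3 := option(option(either(either(nat, int), either(nat, nat)))), T2 := char, S := option(char), R := option(option(char)) }, so S := option(char).

option(char)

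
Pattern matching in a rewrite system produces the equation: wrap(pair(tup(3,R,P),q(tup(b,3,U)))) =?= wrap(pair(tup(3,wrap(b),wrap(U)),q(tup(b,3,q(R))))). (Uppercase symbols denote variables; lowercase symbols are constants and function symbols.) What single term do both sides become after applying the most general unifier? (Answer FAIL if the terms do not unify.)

wrap(pair(tup(3,wrap(b),wrap(q(wrap(b)))),q(tup(b,3,q(wrap(b))))))

Decompose wrap/1: pair(tup(3,R,P),q(tup(b,3,U))) =?= pair(tup(3,wrap(b),wrap(U)),q(tup(b,3,q(R)))).
Decompose pair/2: tup(3,R,P) =?= tup(3,wrap(b),wrap(U)),  q(tup(b,3,U)) =?= q(tup(b,3,q(R))).
Decompose tup/3: 3 =?= 3,  R =?= wrap(b),  P =?= wrap(U).
Delete trivial equation 3 =?= 3.
Bind R := wrap(b); substituting into the one remaining equation that mentions R gives: q(tup(b,3,U)) =?= q(tup(b,3,q(wrap(b)))).
Bind P := wrap(U); no other remaining equation mentions P.
Decompose q/1: tup(b,3,U) =?= tup(b,3,q(wrap(b))).
Decompose tup/3: b =?= b,  3 =?= 3,  U =?= q(wrap(b)).
Delete trivial equation b =?= b.
Delete trivial equation 3 =?= 3.
Bind U := q(wrap(b)). Substituting into the earlier binding gives P := wrap(q(wrap(b))).
Applying the MGU to either side gives wrap(pair(tup(3,wrap(b),wrap(q(wrap(b)))),q(tup(b,3,q(wrap(b)))))).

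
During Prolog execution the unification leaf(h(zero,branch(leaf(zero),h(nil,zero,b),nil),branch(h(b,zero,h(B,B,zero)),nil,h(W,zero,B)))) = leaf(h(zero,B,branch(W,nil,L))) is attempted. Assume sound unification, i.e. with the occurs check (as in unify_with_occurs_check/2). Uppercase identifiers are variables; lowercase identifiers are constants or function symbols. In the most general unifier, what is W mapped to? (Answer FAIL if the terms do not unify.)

Decompose leaf/1: h(zero,branch(leaf(zero),h(nil,zero,b),nil),branch(h(b,zero,h(B,B,zero)),nil,h(W,zero,B))) = h(zero,B,branch(W,nil,L)).
Decompose h/3: zero = zero,  branch(leaf(zero),h(nil,zero,b),nil) = B,  branch(h(b,zero,h(B,B,zero)),nil,h(W,zero,B)) = branch(W,nil,L).
Delete trivial equation zero = zero.
Bind B := branch(leaf(zero),h(nil,zero,b),nil); substituting into the remaining equation gives: branch(h(b,zero,h(branch(leaf(zero),h(nil,zero,b),nil),branch(leaf(zero),h(nil,zero,b),nil),zero)),nil,h(W,zero,branch(leaf(zero),h(nil,zero,b),nil))) = branch(W,nil,L).
Decompose branch/3: h(b,zero,h(branch(leaf(zero),h(nil,zero,b),nil),branch(leaf(zero),h(nil,zero,b),nil),zero)) = W,  nil = nil,  h(W,zero,branch(leaf(zero),h(nil,zero,b),nil)) = L.
Bind W := h(b,zero,h(branch(leaf(zero),h(nil,zero,b),nil),branch(leaf(zero),h(nil,zero,b),nil),zero)); substituting into the one remaining equation that mentions W gives: h(h(b,zero,h(branch(leaf(zero),h(nil,zero,b),nil),branch(leaf(zero),h(nil,zero,b),nil),zero)),zero,branch(leaf(zero),h(nil,zero,b),nil)) = L.
Delete trivial equation nil = nil.
Bind L := h(h(b,zero,h(branch(leaf(zero),h(nil,zero,b),nil),branch(leaf(zero),h(nil,zero,b),nil),zero)),zero,branch(leaf(zero),h(nil,zero,b),nil)).
MGU = { B = branch(leaf(zero),h(nil,zero,b),nil), W = h(b,zero,h(branch(leaf(zero),h(nil,zero,b),nil),branch(leaf(zero),h(nil,zero,b),nil),zero)), L = h(h(b,zero,h(branch(leaf(zero),h(nil,zero,b),nil),branch(leaf(zero),h(nil,zero,b),nil),zero)),zero,branch(leaf(zero),h(nil,zero,b),nil)) }, so W = h(b,zero,h(branch(leaf(zero),h(nil,zero,b),nil),branch(leaf(zero),h(nil,zero,b),nil),zero)).

h(b,zero,h(branch(leaf(zero),h(nil,zero,b),nil),branch(leaf(zero),h(nil,zero,b),nil),zero))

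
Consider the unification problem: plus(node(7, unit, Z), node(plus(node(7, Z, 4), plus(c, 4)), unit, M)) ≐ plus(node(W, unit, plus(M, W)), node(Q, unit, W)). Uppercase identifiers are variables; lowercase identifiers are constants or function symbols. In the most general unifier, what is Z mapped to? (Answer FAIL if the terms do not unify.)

plus(7, 7)

Decompose plus/2: node(7, unit, Z) ≐ node(W, unit, plus(M, W)),  node(plus(node(7, Z, 4), plus(c, 4)), unit, M) ≐ node(Q, unit, W).
Decompose node/3: 7 ≐ W,  unit ≐ unit,  Z ≐ plus(M, W).
Bind W := 7; substituting into the 2 remaining equations that mention W gives: Z ≐ plus(M, 7),  node(plus(node(7, Z, 4), plus(c, 4)), unit, M) ≐ node(Q, unit, 7).
Delete trivial equation unit ≐ unit.
Bind Z := plus(M, 7); substituting into the remaining equation gives: node(plus(node(7, plus(M, 7), 4), plus(c, 4)), unit, M) ≐ node(Q, unit, 7).
Decompose node/3: plus(node(7, plus(M, 7), 4), plus(c, 4)) ≐ Q,  unit ≐ unit,  M ≐ 7.
Bind Q := plus(node(7, plus(M, 7), 4), plus(c, 4)); no other remaining equation mentions Q.
Delete trivial equation unit ≐ unit.
Bind M := 7. Substituting into the earlier bindings gives Z := plus(7, 7), Q := plus(node(7, plus(7, 7), 4), plus(c, 4)).
MGU = { W := 7, Z := plus(7, 7), Q := plus(node(7, plus(7, 7), 4), plus(c, 4)), M := 7 }, so Z := plus(7, 7).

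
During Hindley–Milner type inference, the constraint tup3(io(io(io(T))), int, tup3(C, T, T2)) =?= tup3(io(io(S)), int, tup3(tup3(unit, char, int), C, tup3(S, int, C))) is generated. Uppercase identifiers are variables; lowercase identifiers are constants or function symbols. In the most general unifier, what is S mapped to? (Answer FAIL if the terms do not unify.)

Decompose tup3/3: io(io(io(T))) =?= io(io(S)),  int =?= int,  tup3(C, T, T2) =?= tup3(tup3(unit, char, int), C, tup3(S, int, C)).
Decompose io/1: io(io(T)) =?= io(S).
Decompose io/1: io(T) =?= S.
Bind S := io(T); substituting into the one remaining equation that mentions S gives: tup3(C, T, T2) =?= tup3(tup3(unit, char, int), C, tup3(io(T), int, C)).
Delete trivial equation int =?= int.
Decompose tup3/3: C =?= tup3(unit, char, int),  T =?= C,  T2 =?= tup3(io(T), int, C).
Bind C := tup3(unit, char, int); substituting into the remaining equations gives: T =?= tup3(unit, char, int),  T2 =?= tup3(io(T), int, tup3(unit, char, int)).
Bind T := tup3(unit, char, int); substituting into the remaining equation gives: T2 =?= tup3(io(tup3(unit, char, int)), int, tup3(unit, char, int)). Substituting into the earlier binding gives S := io(tup3(unit, char, int)).
Bind T2 := tup3(io(tup3(unit, char, int)), int, tup3(unit, char, int)).
MGU = { S ↦ io(tup3(unit, char, int)), C ↦ tup3(unit, char, int), T ↦ tup3(unit, char, int), T2 ↦ tup3(io(tup3(unit, char, int)), int, tup3(unit, char, int)) }, so S ↦ io(tup3(unit, char, int)).

io(tup3(unit, char, int))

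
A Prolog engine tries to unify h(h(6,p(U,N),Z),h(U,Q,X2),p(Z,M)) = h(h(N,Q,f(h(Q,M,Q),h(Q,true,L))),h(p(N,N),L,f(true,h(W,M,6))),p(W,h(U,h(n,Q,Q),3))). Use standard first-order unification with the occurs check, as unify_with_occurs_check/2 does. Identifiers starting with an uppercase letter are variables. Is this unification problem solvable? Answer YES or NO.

Decompose h/3: h(6,p(U,N),Z) = h(N,Q,f(h(Q,M,Q),h(Q,true,L))),  h(U,Q,X2) = h(p(N,N),L,f(true,h(W,M,6))),  p(Z,M) = p(W,h(U,h(n,Q,Q),3)).
Decompose h/3: 6 = N,  p(U,N) = Q,  Z = f(h(Q,M,Q),h(Q,true,L)).
Bind N := 6; substituting into the 2 remaining equations that mention N gives: p(U,6) = Q,  h(U,Q,X2) = h(p(6,6),L,f(true,h(W,M,6))).
Bind Q := p(U,6); substituting into the remaining equations gives: Z = f(h(p(U,6),M,p(U,6)),h(p(U,6),true,L)),  h(U,p(U,6),X2) = h(p(6,6),L,f(true,h(W,M,6))),  p(Z,M) = p(W,h(U,h(n,p(U,6),p(U,6)),3)).
Bind Z := f(h(p(U,6),M,p(U,6)),h(p(U,6),true,L)); substituting into the one remaining equation that mentions Z gives: p(f(h(p(U,6),M,p(U,6)),h(p(U,6),true,L)),M) = p(W,h(U,h(n,p(U,6),p(U,6)),3)).
Decompose h/3: U = p(6,6),  p(U,6) = L,  X2 = f(true,h(W,M,6)).
Bind U := p(6,6); substituting into the 2 remaining equations that mention U gives: p(p(6,6),6) = L,  p(f(h(p(p(6,6),6),M,p(p(6,6),6)),h(p(p(6,6),6),true,L)),M) = p(W,h(p(6,6),h(n,p(p(6,6),6),p(p(6,6),6)),3)). Substituting into the earlier bindings gives Q := p(p(6,6),6), Z := f(h(p(p(6,6),6),M,p(p(6,6),6)),h(p(p(6,6),6),true,L)).
Bind L := p(p(6,6),6); substituting into the one remaining equation that mentions L gives: p(f(h(p(p(6,6),6),M,p(p(6,6),6)),h(p(p(6,6),6),true,p(p(6,6),6))),M) = p(W,h(p(6,6),h(n,p(p(6,6),6),p(p(6,6),6)),3)). Substituting into the earlier binding gives Z := f(h(p(p(6,6),6),M,p(p(6,6),6)),h(p(p(6,6),6),true,p(p(6,6),6))).
Bind X2 := f(true,h(W,M,6)); no other remaining equation mentions X2.
Decompose p/2: f(h(p(p(6,6),6),M,p(p(6,6),6)),h(p(p(6,6),6),true,p(p(6,6),6))) = W,  M = h(p(6,6),h(n,p(p(6,6),6),p(p(6,6),6)),3).
Bind W := f(h(p(p(6,6),6),M,p(p(6,6),6)),h(p(p(6,6),6),true,p(p(6,6),6))); no other remaining equation mentions W. Substituting into the earlier binding gives X2 := f(true,h(f(h(p(p(6,6),6),M,p(p(6,6),6)),h(p(p(6,6),6),true,p(p(6,6),6))),M,6)).
Bind M := h(p(6,6),h(n,p(p(6,6),6),p(p(6,6),6)),3). Substituting into the earlier bindings gives Z := f(h(p(p(6,6),6),h(p(6,6),h(n,p(p(6,6),6),p(p(6,6),6)),3),p(p(6,6),6)),h(p(p(6,6),6),true,p(p(6,6),6))), X2 := f(true,h(f(h(p(p(6,6),6),h(p(6,6),h(n,p(p(6,6),6),p(p(6,6),6)),3),p(p(6,6),6)),h(p(p(6,6),6),true,p(p(6,6),6))),h(p(6,6),h(n,p(p(6,6),6),p(p(6,6),6)),3),6)), W := f(h(p(p(6,6),6),h(p(6,6),h(n,p(p(6,6),6),p(p(6,6),6)),3),p(p(6,6),6)),h(p(p(6,6),6),true,p(p(6,6),6))).
No equations remain and no clash or occurs-check failure arose, so a unifier exists.

YES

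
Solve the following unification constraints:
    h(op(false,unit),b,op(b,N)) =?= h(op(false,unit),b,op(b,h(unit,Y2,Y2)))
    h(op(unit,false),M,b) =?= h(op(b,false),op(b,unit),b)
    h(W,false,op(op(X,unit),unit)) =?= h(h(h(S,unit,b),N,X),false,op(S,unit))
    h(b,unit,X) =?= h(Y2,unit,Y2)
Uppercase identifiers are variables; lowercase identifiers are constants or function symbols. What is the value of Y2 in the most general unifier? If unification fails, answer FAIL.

FAIL

Decompose h/3: op(false,unit) =?= op(false,unit),  b =?= b,  op(b,N) =?= op(b,h(unit,Y2,Y2)).
Delete trivial equation op(false,unit) =?= op(false,unit).
Delete trivial equation b =?= b.
Decompose op/2: b =?= b,  N =?= h(unit,Y2,Y2).
Delete trivial equation b =?= b.
Bind N := h(unit,Y2,Y2); substituting into the one remaining equation that mentions N gives: h(W,false,op(op(X,unit),unit)) =?= h(h(h(S,unit,b),h(unit,Y2,Y2),X),false,op(S,unit)).
Decompose h/3: op(unit,false) =?= op(b,false),  M =?= op(b,unit),  b =?= b.
Decompose op/2: unit =?= b,  false =?= false.
Clash: constants unit and b differ; no unifier exists.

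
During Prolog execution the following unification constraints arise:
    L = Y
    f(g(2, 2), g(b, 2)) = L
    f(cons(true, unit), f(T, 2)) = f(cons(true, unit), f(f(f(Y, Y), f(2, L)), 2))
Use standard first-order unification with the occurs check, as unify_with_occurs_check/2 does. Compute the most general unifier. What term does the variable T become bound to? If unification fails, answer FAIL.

f(f(f(g(2, 2), g(b, 2)), f(g(2, 2), g(b, 2))), f(2, f(g(2, 2), g(b, 2))))

Bind L := Y; substituting into the remaining equations gives: f(g(2, 2), g(b, 2)) = Y,  f(cons(true, unit), f(T, 2)) = f(cons(true, unit), f(f(f(Y, Y), f(2, Y)), 2)).
Bind Y := f(g(2, 2), g(b, 2)); substituting into the remaining equation gives: f(cons(true, unit), f(T, 2)) = f(cons(true, unit), f(f(f(f(g(2, 2), g(b, 2)), f(g(2, 2), g(b, 2))), f(2, f(g(2, 2), g(b, 2)))), 2)). Substituting into the earlier binding gives L := f(g(2, 2), g(b, 2)).
Decompose f/2: cons(true, unit) = cons(true, unit),  f(T, 2) = f(f(f(f(g(2, 2), g(b, 2)), f(g(2, 2), g(b, 2))), f(2, f(g(2, 2), g(b, 2)))), 2).
Delete trivial equation cons(true, unit) = cons(true, unit).
Decompose f/2: T = f(f(f(g(2, 2), g(b, 2)), f(g(2, 2), g(b, 2))), f(2, f(g(2, 2), g(b, 2)))),  2 = 2.
Bind T := f(f(f(g(2, 2), g(b, 2)), f(g(2, 2), g(b, 2))), f(2, f(g(2, 2), g(b, 2)))); no other remaining equation mentions T.
Delete trivial equation 2 = 2.
MGU = { L ↦ f(g(2, 2), g(b, 2)), Y ↦ f(g(2, 2), g(b, 2)), T ↦ f(f(f(g(2, 2), g(b, 2)), f(g(2, 2), g(b, 2))), f(2, f(g(2, 2), g(b, 2)))) }, so T ↦ f(f(f(g(2, 2), g(b, 2)), f(g(2, 2), g(b, 2))), f(2, f(g(2, 2), g(b, 2)))).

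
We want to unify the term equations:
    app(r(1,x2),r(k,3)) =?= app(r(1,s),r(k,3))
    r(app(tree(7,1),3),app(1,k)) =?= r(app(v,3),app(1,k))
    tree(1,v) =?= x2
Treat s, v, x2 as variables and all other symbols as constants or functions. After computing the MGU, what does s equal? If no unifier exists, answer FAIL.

tree(1,tree(7,1))

Decompose app/2: r(1,x2) =?= r(1,s),  r(k,3) =?= r(k,3).
Decompose r/2: 1 =?= 1,  x2 =?= s.
Delete trivial equation 1 =?= 1.
Bind x2 := s; substituting into the one remaining equation that mentions x2 gives: tree(1,v) =?= s.
Delete trivial equation r(k,3) =?= r(k,3).
Decompose r/2: app(tree(7,1),3) =?= app(v,3),  app(1,k) =?= app(1,k).
Decompose app/2: tree(7,1) =?= v,  3 =?= 3.
Bind v := tree(7,1); substituting into the one remaining equation that mentions v gives: tree(1,tree(7,1)) =?= s.
Delete trivial equation 3 =?= 3.
Delete trivial equation app(1,k) =?= app(1,k).
Bind s := tree(1,tree(7,1)). Substituting into the earlier binding gives x2 := tree(1,tree(7,1)).
MGU = { x2 ↦ tree(1,tree(7,1)), v ↦ tree(7,1), s ↦ tree(1,tree(7,1)) }, so s ↦ tree(1,tree(7,1)).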